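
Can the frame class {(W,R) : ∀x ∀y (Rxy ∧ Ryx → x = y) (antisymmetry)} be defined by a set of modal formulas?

Modal frame validity is preserved under surjective bounded morphisms.
The 4-cycle (worlds 0,1,2,3 with 0→1→2→3→0) is antisymmetric. Sending even-indexed worlds to s and odd-indexed worlds to t is a surjective bounded morphism onto the two-world frame with s↔t, which is not antisymmetric.
Hence antisymmetry is not modally definable.

No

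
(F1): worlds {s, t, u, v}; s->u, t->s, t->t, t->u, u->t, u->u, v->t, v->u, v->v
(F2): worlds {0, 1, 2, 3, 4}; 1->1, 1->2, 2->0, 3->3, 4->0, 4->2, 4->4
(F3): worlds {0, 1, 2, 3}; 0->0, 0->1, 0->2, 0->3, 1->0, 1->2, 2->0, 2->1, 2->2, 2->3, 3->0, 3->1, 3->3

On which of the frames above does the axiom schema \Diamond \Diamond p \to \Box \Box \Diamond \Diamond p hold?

(F3)

This is the axiom for a generalized confluence (Geach) condition; its first-order frame correspondent is \forall x \forall y \forall z ((x R^2 y \wedge x R^2 z) \to \exists w (y = w \wedge z R^2 w)).
(F1): fails — tR²s, tR²s but no w with s=w and sR²w.
(F2): fails — 1R²0, 1R²0 but no w with 0=w and 0R²w.
(F3): ✓.
Valid on: (F3).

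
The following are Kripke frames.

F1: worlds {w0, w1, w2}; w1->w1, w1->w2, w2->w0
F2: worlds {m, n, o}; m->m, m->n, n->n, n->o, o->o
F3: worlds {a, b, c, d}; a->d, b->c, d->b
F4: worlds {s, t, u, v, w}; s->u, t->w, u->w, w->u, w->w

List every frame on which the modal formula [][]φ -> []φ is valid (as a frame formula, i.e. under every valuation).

This is the axiom for density; its first-order frame correspondent is forall x forall y (Rxy -> exists z (Rxz & Rzy)).
F1: fails — Rw2w0 but no z with Rw2z and Rzw0.
F2: ✓.
F3: fails — Rdb but no z with Rdz and Rzb.
F4: fails — Rsu but no z with Rsz and Rzu.
Valid on: F2.

F2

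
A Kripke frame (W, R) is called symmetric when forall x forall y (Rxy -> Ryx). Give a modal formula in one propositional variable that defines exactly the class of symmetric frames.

q → □◇q

A defining formula is q → □◇q (the B axiom).
Suppose q→□◇q is valid. Take Rxy and set V(q)={x}. Then q at x, so □◇q at x, so ◇q at y, so some z with Ryz has q; z=x, i.e. Ryx.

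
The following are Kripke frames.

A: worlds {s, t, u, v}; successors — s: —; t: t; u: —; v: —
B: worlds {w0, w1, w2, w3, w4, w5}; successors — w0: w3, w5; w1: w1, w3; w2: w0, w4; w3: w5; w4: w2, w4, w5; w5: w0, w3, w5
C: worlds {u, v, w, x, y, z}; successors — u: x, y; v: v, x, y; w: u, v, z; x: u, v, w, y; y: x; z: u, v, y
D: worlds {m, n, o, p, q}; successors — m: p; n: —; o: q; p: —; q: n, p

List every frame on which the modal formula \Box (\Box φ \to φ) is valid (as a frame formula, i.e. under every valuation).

The schema corresponds to shift-reflexivity: \forall x \forall y (Rxy \to Ryy).
A: satisfies the condition.
B: fails — Rw1w3 but not Rw3w3.
C: fails — Rxw but not Rww.
D: fails — Rqn but not Rnn.

A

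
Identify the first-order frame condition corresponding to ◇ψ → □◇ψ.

The Euclidean property

Suppose ◇ψ→□◇ψ is valid. Take Rxy, Rxz and set V(ψ)={y}. Then ◇ψ at x, so □◇ψ at x, so ◇ψ at z, so some w with Rzw has ψ; w=y, i.e. Rzy. By symmetry of the argument, Ryz.
Conversely, on a frame with the Euclidean property the schema holds at every world under every valuation.
So the correspondent is the Euclidean property.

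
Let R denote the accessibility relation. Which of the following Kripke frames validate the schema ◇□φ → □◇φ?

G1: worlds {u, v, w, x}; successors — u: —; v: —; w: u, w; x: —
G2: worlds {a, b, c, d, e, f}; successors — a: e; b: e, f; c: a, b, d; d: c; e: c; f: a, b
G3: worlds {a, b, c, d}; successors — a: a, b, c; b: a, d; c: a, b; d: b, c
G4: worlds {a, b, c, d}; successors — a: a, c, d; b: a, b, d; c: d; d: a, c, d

G3, G4

The schema corresponds to convergence: ∀x ∀y ∀z (Rxy ∧ Rxz → ∃w (Ryw ∧ Rzw)).
G1: fails — Rww and Rwu but w and u have no common successor.
G2: fails — Rbf and Rbe but f and e have no common successor.
G3: ✓.
G4: ✓.
Valid on: G3, G4.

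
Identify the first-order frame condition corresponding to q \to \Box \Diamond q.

symmetry: \forall x \forall y (Rxy \to Ryx)

Suppose q→□◇q is valid. Take Rxy and set V(q)={x}. Then q at x, so □◇q at x, so ◇q at y, so some z with Ryz has q; z=x, i.e. Ryx.
The converse is a direct semantic check.
Frame condition: \forall x \forall y (Rxy \to Ryx).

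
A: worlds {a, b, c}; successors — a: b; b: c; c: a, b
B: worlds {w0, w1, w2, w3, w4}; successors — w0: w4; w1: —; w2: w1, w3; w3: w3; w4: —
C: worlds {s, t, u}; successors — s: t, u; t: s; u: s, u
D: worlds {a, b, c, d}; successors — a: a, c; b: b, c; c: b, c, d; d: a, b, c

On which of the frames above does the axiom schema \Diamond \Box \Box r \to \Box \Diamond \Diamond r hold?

The schema corresponds to a generalized confluence (Geach) condition: \forall x \forall y \forall z ((xRy \wedge xRz) \to \exists w (y R^2 w \wedge z R^2 w)).
A: fails — cRa, cRb but no w with aR²w and bR²w.
B: fails — w0Rw4, w0Rw4 but no w with w4R²w and w4R²w.
C: ✓.
D: ✓.

C, D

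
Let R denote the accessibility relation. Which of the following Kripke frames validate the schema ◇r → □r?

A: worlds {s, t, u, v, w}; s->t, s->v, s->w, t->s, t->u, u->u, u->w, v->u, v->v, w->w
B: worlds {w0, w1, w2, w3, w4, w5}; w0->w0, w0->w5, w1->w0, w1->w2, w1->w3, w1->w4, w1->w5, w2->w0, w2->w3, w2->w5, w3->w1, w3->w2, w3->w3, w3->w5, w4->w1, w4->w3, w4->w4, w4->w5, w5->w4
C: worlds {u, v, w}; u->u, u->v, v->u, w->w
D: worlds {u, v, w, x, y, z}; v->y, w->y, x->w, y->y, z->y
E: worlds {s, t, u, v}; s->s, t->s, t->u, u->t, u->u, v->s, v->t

The schema corresponds to partial functionality: ∀x ∀y ∀z (Rxy ∧ Rxz → y = z).
A: fails — s sees both t and v.
B: fails — w0 sees both w0 and w5.
C: fails — u sees both u and v.
D: holds.
E: fails — t sees both s and u.

D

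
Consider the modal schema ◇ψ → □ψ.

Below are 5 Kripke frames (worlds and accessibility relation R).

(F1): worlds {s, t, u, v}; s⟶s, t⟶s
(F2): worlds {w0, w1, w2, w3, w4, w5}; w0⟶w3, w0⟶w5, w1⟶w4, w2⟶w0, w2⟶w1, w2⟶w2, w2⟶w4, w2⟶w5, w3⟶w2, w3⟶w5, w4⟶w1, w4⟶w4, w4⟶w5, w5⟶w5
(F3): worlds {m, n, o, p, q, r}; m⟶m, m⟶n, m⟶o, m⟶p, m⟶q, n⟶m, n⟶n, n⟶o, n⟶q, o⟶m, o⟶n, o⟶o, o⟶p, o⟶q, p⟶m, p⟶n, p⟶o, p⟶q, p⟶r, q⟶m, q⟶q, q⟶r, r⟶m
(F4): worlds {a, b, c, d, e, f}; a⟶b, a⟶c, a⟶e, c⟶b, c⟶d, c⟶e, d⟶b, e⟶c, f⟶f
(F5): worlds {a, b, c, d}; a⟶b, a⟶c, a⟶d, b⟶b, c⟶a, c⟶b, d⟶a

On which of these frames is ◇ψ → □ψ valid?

(F1)

This is the axiom for partial functionality; its first-order frame correspondent is ∀x ∀y ∀z (Rxy ∧ Rxz → y = z).
(F1): ✓.
(F2): fails — w0 sees both w3 and w5.
(F3): fails — m sees both m and n.
(F4): fails — a sees both b and c.
(F5): fails — a sees both b and c.
Valid on: (F1).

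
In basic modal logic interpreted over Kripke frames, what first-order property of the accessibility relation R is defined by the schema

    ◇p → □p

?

partial functionality: ∀x ∀y ∀z (Rxy ∧ Rxz → y = z)

Suppose ◇p→□p is valid. Take Rxy, Rxz and set V(p)={y}. Then ◇p at x, so □p at x, so p at z, i.e. z=y.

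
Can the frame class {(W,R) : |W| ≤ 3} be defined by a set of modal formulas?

Any modally definable frame class is closed under disjoint unions.
Any modal formula valid on each of 4 disjoint one-world frames is valid on their disjoint union (validity is preserved under disjoint unions). Each one-world frame has |W|=1≤3, but the union has |W|=4.
So no modal formula (or set of formulas) defines exactly the |W|≤3 frames.

Not modally definable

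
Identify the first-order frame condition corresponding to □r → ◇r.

Seriality

Suppose □r→◇r is valid. At any x set V(r)=W. Then □r at x, so ◇r at x, so x has a successor.
Conversely, on a frame with seriality the schema holds at every world under every valuation.
So the correspondent is seriality.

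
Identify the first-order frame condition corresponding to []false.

This schema is the Ver axiom.
It corresponds to emptiness of R: forall x forall y ~Rxy.

emptiness of R: forall x forall y ~Rxy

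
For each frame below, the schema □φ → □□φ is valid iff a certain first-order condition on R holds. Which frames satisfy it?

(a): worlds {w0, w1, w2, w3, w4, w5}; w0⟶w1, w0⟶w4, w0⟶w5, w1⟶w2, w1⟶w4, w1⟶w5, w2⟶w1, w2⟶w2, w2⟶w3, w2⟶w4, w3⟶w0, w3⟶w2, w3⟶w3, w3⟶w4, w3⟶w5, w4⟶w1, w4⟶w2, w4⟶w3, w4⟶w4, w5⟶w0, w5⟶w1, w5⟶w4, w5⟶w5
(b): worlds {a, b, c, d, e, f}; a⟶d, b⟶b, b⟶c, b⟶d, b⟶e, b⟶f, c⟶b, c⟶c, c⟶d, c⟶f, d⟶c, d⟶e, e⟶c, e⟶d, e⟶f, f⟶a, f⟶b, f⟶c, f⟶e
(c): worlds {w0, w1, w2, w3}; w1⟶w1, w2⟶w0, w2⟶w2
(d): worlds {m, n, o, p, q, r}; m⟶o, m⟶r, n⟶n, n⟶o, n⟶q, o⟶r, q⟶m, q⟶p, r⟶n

(c)

The schema corresponds to transitivity: ∀x ∀y ∀z (Rxy ∧ Ryz → Rxz).
(a): fails — Rw0w1 and Rw1w2 but not Rw0w2.
(b): fails — Rcd and Rde but not Rce.
(c): satisfies the condition.
(d): fails — Rmr and Rrn but not Rmn.
Valid on: (c).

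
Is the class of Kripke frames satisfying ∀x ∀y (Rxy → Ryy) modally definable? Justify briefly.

This is a Sahlqvist condition; the T□ axiom □(□r → r) defines it.

Definable; □(□r → r) defines it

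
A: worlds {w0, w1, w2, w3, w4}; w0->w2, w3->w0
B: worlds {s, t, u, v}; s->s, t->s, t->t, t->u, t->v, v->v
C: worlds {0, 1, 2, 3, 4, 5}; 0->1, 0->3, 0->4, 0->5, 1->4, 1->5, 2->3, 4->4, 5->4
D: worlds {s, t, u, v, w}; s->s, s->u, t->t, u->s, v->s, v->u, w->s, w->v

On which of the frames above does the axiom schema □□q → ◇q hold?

D

Frame correspondent (Sahlqvist): ∀x ∃w (xR²w ∧ xRw) — i.e. a generalized confluence (Geach) condition.
A: fails — at w0 but no w with w0R²w and w0Rw.
B: fails — at u but no w with uR²w and uRw.
C: fails — at 2 but no w with 2R²w and 2Rw.
D: condition met.
Valid on: D.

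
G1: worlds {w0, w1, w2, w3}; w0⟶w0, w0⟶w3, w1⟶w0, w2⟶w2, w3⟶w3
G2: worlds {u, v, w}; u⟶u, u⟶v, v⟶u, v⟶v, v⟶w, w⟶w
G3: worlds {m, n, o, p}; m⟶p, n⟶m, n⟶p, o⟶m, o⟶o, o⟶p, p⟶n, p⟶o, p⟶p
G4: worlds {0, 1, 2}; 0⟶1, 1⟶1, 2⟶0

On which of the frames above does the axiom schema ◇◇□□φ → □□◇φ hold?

G1, G3, G4

The schema corresponds to a generalized confluence (Geach) condition: ∀x ∀y ∀z ((xR²y ∧ xR²z) → ∃w (yR²w ∧ zRw)).
G1: satisfies the condition.
G2: fails — uR²w, uR²u but no t with wR²t and uRt.
G3: satisfies the condition.
G4: satisfies the condition.
Valid on: G1, G3, G4.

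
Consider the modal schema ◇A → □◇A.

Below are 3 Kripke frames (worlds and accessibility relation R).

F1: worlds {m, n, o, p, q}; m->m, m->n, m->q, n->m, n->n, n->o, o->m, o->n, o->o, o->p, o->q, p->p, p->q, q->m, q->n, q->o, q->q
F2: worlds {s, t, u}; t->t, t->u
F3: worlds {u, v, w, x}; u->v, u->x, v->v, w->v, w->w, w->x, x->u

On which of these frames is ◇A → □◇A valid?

none

This is the axiom for the Euclidean property; its first-order frame correspondent is ∀x ∀y ∀z (Rxy ∧ Rxz → Ryz).
F1: fails — Rmn and Rmq but not Rnq.
F2: fails — Rtu and Rtt but not Rut.
F3: fails — Ruv and Rux but not Rvx.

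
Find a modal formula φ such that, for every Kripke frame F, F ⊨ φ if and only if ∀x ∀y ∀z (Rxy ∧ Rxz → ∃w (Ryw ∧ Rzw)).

The condition is convergence. The .2 schema ◇□ψ → □◇ψ defines it.

◇□ψ → □◇ψ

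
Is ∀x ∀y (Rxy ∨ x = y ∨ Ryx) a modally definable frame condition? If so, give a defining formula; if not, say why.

Not modally definable

If a class were modally definable it would be closed under disjoint unions (Goldblatt–Thomason).
Take 2 disjoint single-world reflexive frames: each is trivially connected, but their disjoint union has 2 worlds with no edge between distinct components, so it is not connected.
So the class is not modally definable.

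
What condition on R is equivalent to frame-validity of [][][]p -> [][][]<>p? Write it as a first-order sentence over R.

forall x forall z (x R^3 z -> exists w (x R^3 w & zRw))

This is a Sahlqvist (Geach-type) schema ◇^0□^3p → □^3◇^1p.
First-order correspondent: forall x forall z (x R^3 z -> exists w (x R^3 w & zRw)).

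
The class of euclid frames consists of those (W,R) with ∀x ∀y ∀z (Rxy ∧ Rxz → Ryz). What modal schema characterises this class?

◇r → □◇r

The condition is the Euclidean property. The 5 schema ◇r → □◇r defines it.
Suppose ◇r→□◇r is valid. Take Rxy, Rxz and set V(r)={y}. Then ◇r at x, so □◇r at x, so ◇r at z, so some w with Rzw has r; w=y, i.e. Rzy. By symmetry of the argument, Ryz.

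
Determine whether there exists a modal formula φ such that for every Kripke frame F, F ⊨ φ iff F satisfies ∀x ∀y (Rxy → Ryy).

The condition is shift-reflexivity. A defining modal formula is □(□p → p).
Suppose □(□p→p) is valid. Take Rxy and set V(p)={w : Ryw}. Then at y, □p holds; since □(□p→p) at x, □p→p at y, so p at y, i.e. Ryy.

Yes, by □(□p → p)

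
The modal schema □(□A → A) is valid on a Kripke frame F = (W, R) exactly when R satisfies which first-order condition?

This is the T□ axiom.
Its frame correspondent is shift-reflexivity — ∀x ∀y (Rxy → Ryy).

shift-reflexivity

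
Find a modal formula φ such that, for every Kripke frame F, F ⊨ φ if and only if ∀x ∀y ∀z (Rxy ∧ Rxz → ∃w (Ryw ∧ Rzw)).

This is convergence; the standard corresponding axiom is .2: ◇□ψ → □◇ψ.
Suppose ◇□ψ→□◇ψ is valid. Take Rxy, Rxz and set V(ψ)={w : Ryw}. Then □ψ at y so ◇□ψ at x, so □◇ψ at x, so ◇ψ at z, giving w with Rzw and Ryw.

◇□ψ → □◇ψ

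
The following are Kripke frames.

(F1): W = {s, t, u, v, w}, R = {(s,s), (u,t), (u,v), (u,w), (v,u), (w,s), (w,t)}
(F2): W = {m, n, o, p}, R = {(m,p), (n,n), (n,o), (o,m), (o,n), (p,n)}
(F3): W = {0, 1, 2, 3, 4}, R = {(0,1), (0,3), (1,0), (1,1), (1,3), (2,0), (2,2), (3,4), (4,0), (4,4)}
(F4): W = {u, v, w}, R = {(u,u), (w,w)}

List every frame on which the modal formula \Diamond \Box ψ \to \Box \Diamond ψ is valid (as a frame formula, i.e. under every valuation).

The schema corresponds to convergence: \forall x \forall y \forall z (Rxy \wedge Rxz \to \exists w (Ryw \wedge Rzw)).
(F1): fails — Ruv and Ruw but v and w have no common successor.
(F2): fails — Rom and Ron but m and n have no common successor.
(F3): fails — R01 and R03 but 1 and 3 have no common successor.
(F4): satisfies the condition.

(F4)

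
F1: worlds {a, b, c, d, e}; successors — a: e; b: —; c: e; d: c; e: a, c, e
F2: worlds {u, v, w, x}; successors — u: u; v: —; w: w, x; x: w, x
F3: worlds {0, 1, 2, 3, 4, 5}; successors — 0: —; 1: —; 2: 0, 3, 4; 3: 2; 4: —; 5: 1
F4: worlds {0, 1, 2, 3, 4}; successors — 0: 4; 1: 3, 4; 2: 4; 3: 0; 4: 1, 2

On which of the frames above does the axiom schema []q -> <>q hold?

F4

Frame correspondent (Sahlqvist): forall x exists y Rxy — i.e. seriality.
F1: fails — world b has no successor.
F2: fails — world v has no successor.
F3: fails — world 0 has no successor.
F4: holds.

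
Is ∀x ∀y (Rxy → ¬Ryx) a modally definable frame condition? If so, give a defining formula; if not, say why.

Modal frame validity is preserved under surjective bounded morphisms.
The 5-cycle (worlds a,b,c,d,e with a→b→c→d→e→a) is asymmetric. Mapping every world to a single reflexive point • is a surjective bounded morphism, and the reflexive point is not asymmetric (R•• but asymmetry requires ¬R••).
So the class is not modally definable.

Not definable by any modal formula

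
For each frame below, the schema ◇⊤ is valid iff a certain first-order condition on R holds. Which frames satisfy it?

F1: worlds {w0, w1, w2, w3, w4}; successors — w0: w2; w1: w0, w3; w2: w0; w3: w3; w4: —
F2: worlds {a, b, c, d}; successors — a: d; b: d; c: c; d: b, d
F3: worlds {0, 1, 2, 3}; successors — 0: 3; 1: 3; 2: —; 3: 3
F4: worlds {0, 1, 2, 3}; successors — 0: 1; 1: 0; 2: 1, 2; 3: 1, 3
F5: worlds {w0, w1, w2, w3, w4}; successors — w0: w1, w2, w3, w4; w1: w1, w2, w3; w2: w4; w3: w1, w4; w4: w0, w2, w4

The schema corresponds to seriality: ∀x ∃y Rxy.
F1: fails — world w4 has no successor.
F2: holds.
F3: fails — world 2 has no successor.
F4: holds.
F5: holds.

F2, F4, F5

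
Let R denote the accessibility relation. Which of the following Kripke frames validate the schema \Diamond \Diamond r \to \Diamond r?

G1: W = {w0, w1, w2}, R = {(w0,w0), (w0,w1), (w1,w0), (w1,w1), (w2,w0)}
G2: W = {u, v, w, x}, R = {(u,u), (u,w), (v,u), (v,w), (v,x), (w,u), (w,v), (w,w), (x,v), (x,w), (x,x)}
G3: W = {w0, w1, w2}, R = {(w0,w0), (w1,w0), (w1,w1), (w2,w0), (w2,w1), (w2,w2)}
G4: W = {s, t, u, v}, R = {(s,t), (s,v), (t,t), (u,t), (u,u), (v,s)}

The schema corresponds to transitivity: \forall x \forall y \forall z (Rxy \wedge Ryz \to Rxz).
G1: fails — Rw2w0 and Rw0w1 but not Rw2w1.
G2: fails — Rxw and Rwu but not Rxu.
G3: holds.
G4: fails — Rvs and Rsv but not Rvv.

G3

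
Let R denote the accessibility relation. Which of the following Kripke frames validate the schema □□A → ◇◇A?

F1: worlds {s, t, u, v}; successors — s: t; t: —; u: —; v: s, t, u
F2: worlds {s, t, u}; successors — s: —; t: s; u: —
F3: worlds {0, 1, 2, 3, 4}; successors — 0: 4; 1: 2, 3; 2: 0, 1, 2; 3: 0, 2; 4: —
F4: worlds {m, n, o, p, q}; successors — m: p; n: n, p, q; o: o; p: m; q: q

Frame correspondent (Sahlqvist): ∀x ∃w (xR²w ∧ xR²w) — i.e. a generalized confluence (Geach) condition.
F1: fails — at s but no w with sR²w and sR²w.
F2: fails — at s but no w with sR²w and sR²w.
F3: fails — at 0 but no w with 0R²w and 0R²w.
F4: holds.
Valid on: F4.

F4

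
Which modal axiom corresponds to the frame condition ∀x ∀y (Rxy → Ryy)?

□(□r → r)

A defining formula is □(□r → r) (the T□ axiom).
Suppose □(□r→r) is valid. Take Rxy and set V(r)={w : Ryw}. Then at y, □r holds; since □(□r→r) at x, □r→r at y, so r at y, i.e. Ryy.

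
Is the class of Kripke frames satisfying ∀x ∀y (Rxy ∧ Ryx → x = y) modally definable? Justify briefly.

Not modally definable

Any modally definable frame class is closed under surjective bounded morphisms.
The 8-cycle (worlds 0,1,2,3,4,5,6,7 with 0→1→2→3→4→5→6→7→0) is antisymmetric. Sending even-indexed worlds to a and odd-indexed worlds to b is a surjective bounded morphism onto the two-world frame with a↔b, which is not antisymmetric.
Hence antisymmetry is not modally definable.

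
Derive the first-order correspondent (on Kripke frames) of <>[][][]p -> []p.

forall x forall y forall z ((xRy & xRz) -> exists w (y R^3 w & z = w))

This is a Sahlqvist (Geach-type) schema ◇^1□^3p → □^1◇^0p.
Minimal-valuation argument: fix x; take any y with xR^1y and any z with xR^1z. Set V(p) to the set of worlds R-reachable from y in exactly 3 steps. Then □^3p holds at y, so the antecedent holds at x; validity forces ◇^0p at z, giving a w with zR^0w and yR^3w.
First-order correspondent: forall x forall y forall z ((xRy & xRz) -> exists w (y R^3 w & z = w)).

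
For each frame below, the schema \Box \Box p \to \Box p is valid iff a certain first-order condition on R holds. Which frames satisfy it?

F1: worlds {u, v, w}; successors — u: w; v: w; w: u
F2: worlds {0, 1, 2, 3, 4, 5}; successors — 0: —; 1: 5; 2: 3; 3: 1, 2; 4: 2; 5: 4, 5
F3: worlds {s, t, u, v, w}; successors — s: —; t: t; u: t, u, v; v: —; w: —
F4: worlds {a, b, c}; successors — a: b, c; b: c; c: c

This is the axiom for density; its first-order frame correspondent is \forall x \forall y (Rxy \to \exists z (Rxz \wedge Rzy)).
F1: fails — Rwu but no z with Rwz and Rzu.
F2: fails — R32 but no z with R3z and Rz2.
F3: satisfies the condition.
F4: fails — Rab but no z with Raz and Rzb.
Valid on: F3.

F3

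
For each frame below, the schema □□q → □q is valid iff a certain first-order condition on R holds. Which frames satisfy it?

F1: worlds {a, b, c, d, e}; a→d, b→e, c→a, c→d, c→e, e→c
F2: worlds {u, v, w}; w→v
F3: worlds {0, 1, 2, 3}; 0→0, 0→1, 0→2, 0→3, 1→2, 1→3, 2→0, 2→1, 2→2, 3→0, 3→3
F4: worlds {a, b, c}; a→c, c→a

The schema corresponds to density: ∀x ∀y (Rxy → ∃z (Rxz ∧ Rzy)).
F1: fails — Rec but no z with Rez and Rzc.
F2: fails — Rwv but no z with Rwz and Rzv.
F3: condition met.
F4: fails — Rac but no z with Raz and Rzc.
Valid on: F3.

F3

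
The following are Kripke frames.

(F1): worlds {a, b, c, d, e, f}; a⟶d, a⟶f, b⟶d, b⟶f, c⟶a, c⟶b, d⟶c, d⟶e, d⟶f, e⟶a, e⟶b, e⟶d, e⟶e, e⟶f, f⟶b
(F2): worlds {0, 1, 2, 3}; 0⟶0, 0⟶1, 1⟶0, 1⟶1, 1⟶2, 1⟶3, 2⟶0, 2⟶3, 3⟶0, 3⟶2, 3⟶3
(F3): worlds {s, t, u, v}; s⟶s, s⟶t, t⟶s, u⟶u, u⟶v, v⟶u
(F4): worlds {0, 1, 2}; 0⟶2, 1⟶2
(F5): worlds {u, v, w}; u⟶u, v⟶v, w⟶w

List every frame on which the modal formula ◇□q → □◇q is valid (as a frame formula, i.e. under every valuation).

The schema corresponds to convergence: ∀x ∀y ∀z (Rxy ∧ Rxz → ∃w (Ryw ∧ Rzw)).
(F1): fails — Rad and Raf but d and f have no common successor.
(F2): holds.
(F3): holds.
(F4): fails — R02 and R02 but 2 and 2 have no common successor.
(F5): holds.

(F2), (F3), (F5)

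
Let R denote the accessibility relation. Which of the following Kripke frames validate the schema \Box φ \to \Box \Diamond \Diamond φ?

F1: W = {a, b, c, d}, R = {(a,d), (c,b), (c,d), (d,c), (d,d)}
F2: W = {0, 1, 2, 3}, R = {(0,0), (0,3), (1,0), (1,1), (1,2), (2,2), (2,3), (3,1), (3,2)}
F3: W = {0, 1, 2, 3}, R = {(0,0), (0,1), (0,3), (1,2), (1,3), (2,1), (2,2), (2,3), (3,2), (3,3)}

F2, F3

This is the axiom for a generalized confluence (Geach) condition; its first-order frame correspondent is \forall x \forall z (xRz \to \exists w (xRw \wedge z R^2 w)).
F1: fails — cRb but no w with cRw and bR²w.
F2: ✓.
F3: ✓.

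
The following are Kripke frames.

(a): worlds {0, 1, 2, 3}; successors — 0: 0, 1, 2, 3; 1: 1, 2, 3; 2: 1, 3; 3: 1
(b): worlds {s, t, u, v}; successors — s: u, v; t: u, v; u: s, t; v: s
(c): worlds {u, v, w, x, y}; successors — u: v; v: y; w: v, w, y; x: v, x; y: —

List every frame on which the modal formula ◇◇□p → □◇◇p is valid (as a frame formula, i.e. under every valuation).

(a), (b)

The schema corresponds to a generalized confluence (Geach) condition: ∀x ∀y ∀z ((xR²y ∧ xRz) → ∃w (yRw ∧ zR²w)).
(a): holds.
(b): holds.
(c): fails — uR²y, uRv but no t with yRt and vR²t.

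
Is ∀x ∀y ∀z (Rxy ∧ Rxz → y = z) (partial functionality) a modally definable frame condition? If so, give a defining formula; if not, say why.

This is a Sahlqvist condition; the CD axiom ◇p → □p defines it.
Suppose ◇p→□p is valid. Take Rxy, Rxz and set V(p)={y}. Then ◇p at x, so □p at x, so p at z, i.e. z=y.

Definable; ◇p → □p defines it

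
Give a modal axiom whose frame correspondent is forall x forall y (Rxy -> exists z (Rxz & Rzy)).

This is density; the standard corresponding axiom is C4: □□r → □r.
Suppose □□r→□r is valid. Take Rxy and set V(r)={w : xR²w}. Then □□r at x, so □r at x, so r at y, i.e. ∃z(Rxz∧Rzy).

□□r → □r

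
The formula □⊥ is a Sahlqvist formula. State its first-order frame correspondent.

Emptiness of R

This is the Ver axiom.
It corresponds to emptiness of R: ∀x ∀y ¬Rxy.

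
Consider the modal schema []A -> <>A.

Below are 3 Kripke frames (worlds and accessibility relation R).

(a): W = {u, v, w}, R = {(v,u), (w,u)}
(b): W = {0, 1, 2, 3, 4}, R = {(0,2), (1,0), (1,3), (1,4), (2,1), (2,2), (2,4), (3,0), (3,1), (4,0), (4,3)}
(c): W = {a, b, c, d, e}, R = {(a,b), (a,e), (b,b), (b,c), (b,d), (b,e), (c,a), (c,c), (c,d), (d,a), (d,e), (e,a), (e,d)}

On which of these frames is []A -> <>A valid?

The schema corresponds to seriality: forall x exists y Rxy.
(a): fails — world u has no successor.
(b): ✓.
(c): ✓.
Valid on: (b), (c).

(b), (c)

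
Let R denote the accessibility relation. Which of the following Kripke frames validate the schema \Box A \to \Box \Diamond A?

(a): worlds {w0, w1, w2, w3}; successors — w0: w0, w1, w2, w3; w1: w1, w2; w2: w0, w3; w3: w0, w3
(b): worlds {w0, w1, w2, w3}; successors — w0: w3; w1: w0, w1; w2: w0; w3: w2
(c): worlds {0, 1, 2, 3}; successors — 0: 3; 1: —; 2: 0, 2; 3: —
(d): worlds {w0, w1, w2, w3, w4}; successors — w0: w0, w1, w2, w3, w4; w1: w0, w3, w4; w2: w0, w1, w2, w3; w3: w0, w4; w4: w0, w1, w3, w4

(d)

The schema corresponds to a generalized confluence (Geach) condition: \forall x \forall z (xRz \to \exists w (xRw \wedge zRw)).
(a): fails — w1Rw2 but no w with w1Rw and w2Rw.
(b): fails — w0Rw3 but no w with w0Rw and w3Rw.
(c): fails — 0R3 but no w with 0Rw and 3Rw.
(d): holds.
Valid on: (d).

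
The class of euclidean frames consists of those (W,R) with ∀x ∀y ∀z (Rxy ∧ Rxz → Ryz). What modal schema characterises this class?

◇s → □◇s

The condition is the Euclidean property. The 5 schema ◇s → □◇s defines it.
Suppose ◇s→□◇s is valid. Take Rxy, Rxz and set V(s)={y}. Then ◇s at x, so □◇s at x, so ◇s at z, so some w with Rzw has s; w=y, i.e. Rzy. By symmetry of the argument, Ryz.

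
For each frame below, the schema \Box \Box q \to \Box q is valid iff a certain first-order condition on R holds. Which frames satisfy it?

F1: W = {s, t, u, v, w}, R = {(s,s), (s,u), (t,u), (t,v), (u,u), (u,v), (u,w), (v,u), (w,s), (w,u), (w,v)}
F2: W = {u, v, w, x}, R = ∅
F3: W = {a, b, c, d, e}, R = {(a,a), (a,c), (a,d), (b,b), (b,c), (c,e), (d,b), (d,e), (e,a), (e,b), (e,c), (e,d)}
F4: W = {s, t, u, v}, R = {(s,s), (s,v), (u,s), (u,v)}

The schema corresponds to density: \forall x \forall y (Rxy \to \exists z (Rxz \wedge Rzy)).
F1: holds.
F2: holds.
F3: fails — Rde but no z with Rdz and Rze.
F4: holds.

F1, F2, F4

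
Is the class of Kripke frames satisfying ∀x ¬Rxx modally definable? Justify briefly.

Not definable by any modal formula

If a class were modally definable it would be closed under surjective bounded morphisms (Goldblatt–Thomason).
The 4-cycle (worlds a,b,c,d with a→b→c→d→a) is irreflexive, and the map sending every world to a single reflexive point • is a surjective bounded morphism (forth: every edge maps to (•,•); back: every world has a successor). So any modal formula valid on the 4-cycle is also valid on the reflexive point, which is not irreflexive.
So no modal formula (or set of formulas) defines exactly the irreflexive frames.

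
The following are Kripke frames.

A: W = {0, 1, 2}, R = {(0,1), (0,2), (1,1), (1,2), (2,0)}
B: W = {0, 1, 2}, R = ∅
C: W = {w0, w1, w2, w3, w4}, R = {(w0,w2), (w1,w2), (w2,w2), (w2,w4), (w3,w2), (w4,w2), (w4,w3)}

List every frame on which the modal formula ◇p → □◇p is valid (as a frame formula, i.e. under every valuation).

Frame correspondent (Sahlqvist): ∀x ∀y ∀z (Rxy ∧ Rxz → Ryz) — i.e. the Euclidean property.
A: fails — R02 and R02 but not R22.
B: holds.
C: fails — Rw2w4 and Rw2w4 but not Rw4w4.
Valid on: B.

B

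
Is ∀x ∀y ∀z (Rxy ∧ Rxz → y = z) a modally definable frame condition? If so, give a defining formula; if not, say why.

Yes: it is partial functionality, defined by the CD schema ◇q → □q.
Suppose ◇q→□q is valid. Take Rxy, Rxz and set V(q)={y}. Then ◇q at x, so □q at x, so q at z, i.e. z=y.

Definable; ◇q → □q defines it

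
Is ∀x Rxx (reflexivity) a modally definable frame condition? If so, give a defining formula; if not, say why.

Definable; □p → p defines it

The condition is reflexivity. A defining modal formula is □p → p.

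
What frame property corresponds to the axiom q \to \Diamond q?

reflexivity

This is frame-equivalent to □q → q (substitute ¬q for q and contrapose).
Suppose □q→q is valid. At any x set V(q)={w : Rxw}. Then □q holds at x, so q holds at x, i.e. Rxx.
Conversely, any frame satisfying \forall x Rxx validates the schema.
So the correspondent is reflexivity.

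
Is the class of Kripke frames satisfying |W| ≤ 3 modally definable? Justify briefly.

Modal frame validity is preserved under disjoint unions.
Any modal formula valid on each of 4 disjoint one-world frames is valid on their disjoint union (validity is preserved under disjoint unions). Each one-world frame has |W|=1≤3, but the union has |W|=4.
So no modal formula (or set of formulas) defines exactly the |W|≤3 frames.

Not modally definable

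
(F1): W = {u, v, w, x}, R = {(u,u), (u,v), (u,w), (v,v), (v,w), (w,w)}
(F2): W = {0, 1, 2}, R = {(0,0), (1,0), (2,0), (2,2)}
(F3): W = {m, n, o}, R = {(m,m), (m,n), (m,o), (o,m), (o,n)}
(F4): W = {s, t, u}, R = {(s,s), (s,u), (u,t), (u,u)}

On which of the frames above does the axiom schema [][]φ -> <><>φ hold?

Frame correspondent (Sahlqvist): forall x exists w (x R^2 w & x R^2 w) — i.e. a generalized confluence (Geach) condition.
(F1): fails — at x but no t with xR²t and xR²t.
(F2): satisfies the condition.
(F3): fails — at n but no w with nR²w and nR²w.
(F4): fails — at t but no w with tR²w and tR²w.

(F2)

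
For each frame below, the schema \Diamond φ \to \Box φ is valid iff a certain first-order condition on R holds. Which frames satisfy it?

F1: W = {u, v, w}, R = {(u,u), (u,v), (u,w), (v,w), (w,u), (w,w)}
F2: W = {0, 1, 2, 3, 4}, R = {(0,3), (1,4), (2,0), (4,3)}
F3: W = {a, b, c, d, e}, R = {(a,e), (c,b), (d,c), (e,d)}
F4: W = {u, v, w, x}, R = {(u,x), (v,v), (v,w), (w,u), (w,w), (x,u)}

This is the axiom for partial functionality; its first-order frame correspondent is \forall x \forall y \forall z (Rxy \wedge Rxz \to y = z).
F1: fails — u sees both u and v.
F2: ✓.
F3: ✓.
F4: fails — v sees both v and w.
Valid on: F2, F3.

F2, F3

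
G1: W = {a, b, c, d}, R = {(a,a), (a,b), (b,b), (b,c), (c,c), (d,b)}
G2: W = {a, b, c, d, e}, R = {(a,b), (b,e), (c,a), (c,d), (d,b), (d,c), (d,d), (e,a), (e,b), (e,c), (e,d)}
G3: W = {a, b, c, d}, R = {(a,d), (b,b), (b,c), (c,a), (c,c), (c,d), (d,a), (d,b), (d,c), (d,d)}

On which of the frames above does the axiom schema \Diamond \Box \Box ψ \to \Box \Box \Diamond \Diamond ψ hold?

The schema corresponds to a generalized confluence (Geach) condition: \forall x \forall y \forall z ((xRy \wedge x R^2 z) \to \exists w (y R^2 w \wedge z R^2 w)).
G1: ✓.
G2: fails — cRa, cR²b but no w with aR²w and bR²w.
G3: ✓.

G1, G3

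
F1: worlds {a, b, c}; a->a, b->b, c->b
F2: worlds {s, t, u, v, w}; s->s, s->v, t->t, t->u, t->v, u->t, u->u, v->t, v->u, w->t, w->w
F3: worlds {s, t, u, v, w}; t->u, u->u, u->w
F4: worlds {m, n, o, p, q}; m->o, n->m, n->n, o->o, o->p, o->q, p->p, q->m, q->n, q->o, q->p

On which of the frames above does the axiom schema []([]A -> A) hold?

F1

This is the axiom for shift-reflexivity; its first-order frame correspondent is forall x forall y (Rxy -> Ryy).
F1: holds.
F2: fails — Rtv but not Rvv.
F3: fails — Ruw but not Rww.
F4: fails — Roq but not Rqq.
Valid on: F1.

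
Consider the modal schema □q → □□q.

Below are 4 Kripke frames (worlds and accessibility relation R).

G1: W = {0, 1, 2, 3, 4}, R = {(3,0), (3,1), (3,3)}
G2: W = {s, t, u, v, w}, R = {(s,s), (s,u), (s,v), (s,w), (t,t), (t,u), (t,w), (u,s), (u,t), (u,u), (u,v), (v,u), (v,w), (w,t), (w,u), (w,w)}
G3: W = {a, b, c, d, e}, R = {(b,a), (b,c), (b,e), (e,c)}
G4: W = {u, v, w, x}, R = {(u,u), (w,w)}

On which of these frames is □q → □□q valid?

Frame correspondent (Sahlqvist): ∀x ∀y ∀z (Rxy ∧ Ryz → Rxz) — i.e. transitivity.
G1: condition met.
G2: fails — Ruv and Rvw but not Ruw.
G3: condition met.
G4: condition met.
Valid on: G1, G3, G4.

G1, G3, G4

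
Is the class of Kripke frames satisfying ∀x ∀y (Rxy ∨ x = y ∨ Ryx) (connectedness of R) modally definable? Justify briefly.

Any modally definable frame class is closed under disjoint unions.
Take 3 disjoint single-world reflexive frames: each is trivially connected, but their disjoint union has 3 worlds with no edge between distinct components, so it is not connected.
So the class is not modally definable.

No — not modally definable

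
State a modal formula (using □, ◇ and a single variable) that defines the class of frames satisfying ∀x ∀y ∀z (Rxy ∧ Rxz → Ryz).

The condition is the Euclidean property. The 5 schema ◇p → □◇p defines it.
Suppose ◇p→□◇p is valid. Take Rxy, Rxz and set V(p)={y}. Then ◇p at x, so □◇p at x, so ◇p at z, so some w with Rzw has p; w=y, i.e. Rzy. By symmetry of the argument, Ryz.

◇p → □◇p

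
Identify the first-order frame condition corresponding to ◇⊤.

◇⊤ holds at w iff w has a successor, so frame-validity of ◇⊤ is exactly seriality. Equivalently via □φ → ◇φ:
Suppose □φ→◇φ is valid. At any x set V(φ)=W. Then □φ at x, so ◇φ at x, so x has a successor.
The converse is a direct semantic check.
Frame condition: ∀x ∃y Rxy.

seriality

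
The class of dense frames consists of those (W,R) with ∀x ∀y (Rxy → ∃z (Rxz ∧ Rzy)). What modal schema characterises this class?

□□r → □r

This is density; the standard corresponding axiom is C4: □□r → □r.
Suppose □□r→□r is valid. Take Rxy and set V(r)={w : xR²w}. Then □□r at x, so □r at x, so r at y, i.e. ∃z(Rxz∧Rzy).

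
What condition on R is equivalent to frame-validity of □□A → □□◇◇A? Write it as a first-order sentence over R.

This is a Sahlqvist (Geach-type) schema ◇^0□^2A → □^2◇^2A.
Minimal-valuation argument: fix x; take any y with xR^0y and any z with xR^2z. Set V(A) to the set of worlds R-reachable from y in exactly 2 steps. Then □^2A holds at y, so the antecedent holds at x; validity forces ◇^2A at z, giving a w with zR^2w and yR^2w.
First-order correspondent: ∀x ∀z (xR²z → ∃w (xR²w ∧ zR²w)).

∀x ∀z (xR²z → ∃w (xR²w ∧ zR²w))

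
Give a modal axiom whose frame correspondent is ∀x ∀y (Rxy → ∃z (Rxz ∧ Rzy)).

The condition is density. The C4 schema □□r → □r defines it.

□□r → □r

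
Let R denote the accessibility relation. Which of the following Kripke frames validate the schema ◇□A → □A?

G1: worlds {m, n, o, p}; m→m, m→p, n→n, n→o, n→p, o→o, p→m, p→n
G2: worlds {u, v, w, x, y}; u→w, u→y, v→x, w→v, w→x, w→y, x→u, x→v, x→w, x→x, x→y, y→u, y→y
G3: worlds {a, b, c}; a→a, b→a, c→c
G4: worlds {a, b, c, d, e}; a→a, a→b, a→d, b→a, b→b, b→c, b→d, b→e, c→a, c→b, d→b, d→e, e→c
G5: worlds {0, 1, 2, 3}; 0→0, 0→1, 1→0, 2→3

Frame correspondent (Sahlqvist): ∀x ∀y ∀z (Rxy ∧ Rxz → Ryz) — i.e. the Euclidean property.
G1: fails — Rmp and Rmp but not Rpp.
G2: fails — Ruw and Ruw but not Rww.
G3: ✓.
G4: fails — Rad and Raa but not Rda.
G5: fails — R01 and R01 but not R11.

G3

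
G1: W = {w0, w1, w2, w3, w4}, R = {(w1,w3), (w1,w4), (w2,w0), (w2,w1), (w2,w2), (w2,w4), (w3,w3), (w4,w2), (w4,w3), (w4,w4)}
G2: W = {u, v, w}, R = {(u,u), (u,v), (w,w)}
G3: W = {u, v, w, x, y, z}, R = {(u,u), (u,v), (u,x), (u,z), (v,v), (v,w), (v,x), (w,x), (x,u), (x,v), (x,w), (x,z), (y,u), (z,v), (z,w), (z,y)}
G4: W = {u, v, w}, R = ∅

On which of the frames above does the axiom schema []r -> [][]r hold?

The schema corresponds to transitivity: forall x forall y forall z (Rxy & Ryz -> Rxz).
G1: fails — Rw2w4 and Rw4w3 but not Rw2w3.
G2: holds.
G3: fails — Ruv and Rvw but not Ruw.
G4: holds.
Valid on: G2, G4.

G2, G4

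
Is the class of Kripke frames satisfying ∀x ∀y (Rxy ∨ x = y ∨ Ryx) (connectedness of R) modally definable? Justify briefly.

No — not modally definable

Modal frame validity is preserved under disjoint unions.
Take 3 disjoint single-world reflexive frames: each is trivially connected, but their disjoint union has 3 worlds with no edge between distinct components, so it is not connected.
Hence connectedness of R is not modally definable.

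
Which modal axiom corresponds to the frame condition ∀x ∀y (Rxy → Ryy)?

A defining formula is □(□p → p) (the T□ axiom).
Suppose □(□p→p) is valid. Take Rxy and set V(p)={w : Ryw}. Then at y, □p holds; since □(□p→p) at x, □p→p at y, so p at y, i.e. Ryy.

□(□p → p)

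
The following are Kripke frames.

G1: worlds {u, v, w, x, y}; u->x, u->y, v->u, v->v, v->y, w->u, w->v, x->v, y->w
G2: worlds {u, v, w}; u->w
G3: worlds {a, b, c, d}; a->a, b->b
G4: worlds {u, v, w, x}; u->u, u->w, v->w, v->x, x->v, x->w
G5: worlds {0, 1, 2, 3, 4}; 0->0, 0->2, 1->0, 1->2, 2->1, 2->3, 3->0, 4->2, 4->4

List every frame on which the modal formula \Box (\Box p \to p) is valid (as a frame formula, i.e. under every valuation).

G3

Frame correspondent (Sahlqvist): \forall x \forall y (Rxy \to Ryy) — i.e. shift-reflexivity.
G1: fails — Rwu but not Ruu.
G2: fails — Ruw but not Rww.
G3: holds.
G4: fails — Rxw but not Rww.
G5: fails — R02 but not R22.
Valid on: G3.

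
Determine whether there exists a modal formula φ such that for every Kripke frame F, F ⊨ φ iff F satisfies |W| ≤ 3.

Not modally definable

Any modally definable frame class is closed under disjoint unions.
Any modal formula valid on each of 4 disjoint one-world frames is valid on their disjoint union (validity is preserved under disjoint unions). Each one-world frame has |W|=1≤3, but the union has |W|=4.
So the class is not modally definable.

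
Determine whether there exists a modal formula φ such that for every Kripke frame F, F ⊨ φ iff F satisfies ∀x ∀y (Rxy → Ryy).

Definable; □(□r → r) defines it

Yes: it is shift-reflexivity, defined by the T□ schema □(□r → r).
Suppose □(□r→r) is valid. Take Rxy and set V(r)={w : Ryw}. Then at y, □r holds; since □(□r→r) at x, □r→r at y, so r at y, i.e. Ryy.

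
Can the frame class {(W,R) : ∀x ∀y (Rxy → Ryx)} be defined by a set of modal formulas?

Yes: it is symmetry, defined by the B schema r → □◇r.
Suppose r→□◇r is valid. Take Rxy and set V(r)={x}. Then r at x, so □◇r at x, so ◇r at y, so some z with Ryz has r; z=x, i.e. Ryx.

Definable; r → □◇r defines it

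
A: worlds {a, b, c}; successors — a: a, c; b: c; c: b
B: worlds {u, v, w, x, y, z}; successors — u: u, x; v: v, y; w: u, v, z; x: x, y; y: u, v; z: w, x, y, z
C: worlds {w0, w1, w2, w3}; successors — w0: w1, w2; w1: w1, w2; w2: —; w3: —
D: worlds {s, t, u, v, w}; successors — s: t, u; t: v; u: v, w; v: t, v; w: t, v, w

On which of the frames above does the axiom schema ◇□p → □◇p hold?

The schema corresponds to convergence: ∀x ∀y ∀z (Rxy ∧ Rxz → ∃w (Ryw ∧ Rzw)).
A: fails — Raa and Rac but a and c have no common successor.
B: fails — Rwu and Rwv but u and v have no common successor.
C: fails — Rw0w1 and Rw0w2 but w1 and w2 have no common successor.
D: holds.

D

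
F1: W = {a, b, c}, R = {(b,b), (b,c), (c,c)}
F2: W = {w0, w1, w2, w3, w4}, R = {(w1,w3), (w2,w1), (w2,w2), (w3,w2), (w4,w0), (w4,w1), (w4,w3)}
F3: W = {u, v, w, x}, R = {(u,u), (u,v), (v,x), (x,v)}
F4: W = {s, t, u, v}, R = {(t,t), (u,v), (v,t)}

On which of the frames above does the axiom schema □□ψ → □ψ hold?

The schema corresponds to density: ∀x ∀y (Rxy → ∃z (Rxz ∧ Rzy)).
F1: satisfies the condition.
F2: fails — Rw1w3 but no z with Rw1z and Rzw3.
F3: fails — Rvx but no z with Rvz and Rzx.
F4: fails — Ruv but no z with Ruz and Rzv.
Valid on: F1.

F1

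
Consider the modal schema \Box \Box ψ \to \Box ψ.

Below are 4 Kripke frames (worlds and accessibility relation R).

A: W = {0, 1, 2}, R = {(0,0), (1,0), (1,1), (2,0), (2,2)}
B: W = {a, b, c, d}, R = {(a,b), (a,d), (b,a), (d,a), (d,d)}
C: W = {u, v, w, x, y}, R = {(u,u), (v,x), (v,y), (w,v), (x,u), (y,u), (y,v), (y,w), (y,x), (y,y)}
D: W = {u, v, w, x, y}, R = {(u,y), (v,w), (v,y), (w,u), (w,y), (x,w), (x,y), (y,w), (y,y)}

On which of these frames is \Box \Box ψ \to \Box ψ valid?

A

This is the axiom for density; its first-order frame correspondent is \forall x \forall y (Rxy \to \exists z (Rxz \wedge Rzy)).
A: holds.
B: fails — Rab but no z with Raz and Rzb.
C: fails — Rwv but no z with Rwz and Rzv.
D: fails — Rwu but no z with Rwz and Rzu.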